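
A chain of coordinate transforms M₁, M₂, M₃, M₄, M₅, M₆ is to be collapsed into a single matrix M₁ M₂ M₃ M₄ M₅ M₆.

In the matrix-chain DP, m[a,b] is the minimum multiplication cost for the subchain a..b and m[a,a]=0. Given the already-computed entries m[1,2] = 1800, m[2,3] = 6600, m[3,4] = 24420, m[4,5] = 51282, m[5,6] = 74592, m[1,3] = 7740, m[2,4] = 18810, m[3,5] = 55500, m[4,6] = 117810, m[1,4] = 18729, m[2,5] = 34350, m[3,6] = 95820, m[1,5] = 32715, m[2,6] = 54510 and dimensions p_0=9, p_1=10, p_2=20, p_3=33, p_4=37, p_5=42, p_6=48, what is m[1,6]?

50859

m[1,6] = min over k∈[1,5] of m[1,k]+m[k+1,6]+p_{0}·p_k·p_{6}.
k=1: 0 + 54510 + 9·10·48 = 58830; k=2: 1800 + 95820 + 9·20·48 = 106260; k=3: 7740 + 117810 + 9·33·48 = 139806; k=4: 18729 + 74592 + 9·37·48 = 109305; k=5: 32715 + 0 + 9·42·48 = 50859.
Minimum: 50859 at k=5.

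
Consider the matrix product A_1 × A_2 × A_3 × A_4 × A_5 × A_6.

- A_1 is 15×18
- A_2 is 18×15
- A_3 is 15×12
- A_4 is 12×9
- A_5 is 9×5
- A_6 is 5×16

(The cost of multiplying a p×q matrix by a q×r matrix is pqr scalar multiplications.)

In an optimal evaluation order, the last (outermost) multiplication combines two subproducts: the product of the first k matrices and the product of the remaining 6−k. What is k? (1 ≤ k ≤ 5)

Adjacent pairs: A_1A_2 = 15·18·15 = 4050; A_2A_3 = 18·15·12 = 3240; A_3A_4 = 15·12·9 = 1620; A_4A_5 = 12·9·5 = 540; A_5A_6 = 9·5·16 = 720.
Length 3: A_1..A_3: k=1: 0+3240+15·18·12=6480; k=2: 4050+0+15·15·12=6750 → min 6480 | A_2..A_4: k=2: 0+1620+18·15·9=4050; k=3: 3240+0+18·12·9=5184 → min 4050 | A_3..A_5: k=3: 0+540+15·12·5=1440; k=4: 1620+0+15·9·5=2295 → min 1440 | A_4..A_6: k=4: 0+720+12·9·16=2448; k=5: 540+0+12·5·16=1500 → min 1500.
Length 4: A_1..A_4: k=1: 0+4050+15·18·9=6480; k=2: 4050+1620+15·15·9=7695; k=3: 6480+0+15·12·9=8100 → min 6480 | A_2..A_5: k=2: 0+1440+18·15·5=2790; k=3: 3240+540+18·12·5=4860; k=4: 4050+0+18·9·5=4860 → min 2790 | A_3..A_6: k=3: 0+1500+15·12·16=4380; k=4: 1620+720+15·9·16=4500; k=5: 1440+0+15·5·16=2640 → min 2640.
Length 5: A_1..A_5: k=1: 0+2790+15·18·5=4140; k=2: 4050+1440+15·15·5=6615; k=3: 6480+540+15·12·5=7920; k=4: 6480+0+15·9·5=7155 → min 4140 | A_2..A_6: k=2: 0+2640+18·15·16=6960; k=3: 3240+1500+18·12·16=8196; k=4: 4050+720+18·9·16=7362; k=5: 2790+0+18·5·16=4230 → min 4230.
Top-level splits: k=1: (A_1..A_1)·(A_2..A_6) → 0+4230+15·18·16 = 8550; k=2: (A_1..A_2)·(A_3..A_6) → 4050+2640+15·15·16 = 10290; k=3: (A_1..A_3)·(A_4..A_6) → 6480+1500+15·12·16 = 10860; k=4: (A_1..A_4)·(A_5..A_6) → 6480+720+15·9·16 = 9360; k=5: (A_1..A_5)·(A_6..A_6) → 4140+0+15·5·16 = 5340.
Best split is after A_5, i.e. k = 5.

5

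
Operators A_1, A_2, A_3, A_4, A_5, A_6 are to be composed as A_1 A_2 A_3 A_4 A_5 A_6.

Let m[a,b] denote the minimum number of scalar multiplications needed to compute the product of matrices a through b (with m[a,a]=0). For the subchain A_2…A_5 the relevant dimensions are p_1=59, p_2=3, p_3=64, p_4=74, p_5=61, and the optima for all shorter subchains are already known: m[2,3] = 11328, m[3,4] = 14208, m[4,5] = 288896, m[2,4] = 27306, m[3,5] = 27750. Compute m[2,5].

38547

m[2,5] = min over k∈[2,4] of m[2,k]+m[k+1,5]+p_{1}·p_k·p_{5}.
k=2: 0 + 27750 + 59·3·61 = 38547; k=3: 11328 + 288896 + 59·64·61 = 530560; k=4: 27306 + 0 + 59·74·61 = 293632.
Minimum: 38547 at k=2.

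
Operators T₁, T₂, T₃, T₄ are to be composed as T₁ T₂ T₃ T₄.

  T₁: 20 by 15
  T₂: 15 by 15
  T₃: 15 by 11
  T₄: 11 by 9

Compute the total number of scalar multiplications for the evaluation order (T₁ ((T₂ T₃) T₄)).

6660

(T₂ T₃): 15×15 by 15×11 → 15×11, cost 15·15·11 = 2475
((T₂ T₃) T₄): 15×11 by 11×9 → 15×9, cost 15·11·9 = 1485; cumulative 3960
(T₁ ((T₂ T₃) T₄)): 20×15 by 15×9 → 20×9, cost 20·15·9 = 2700; cumulative 6660
Total: 6660 scalar multiplications.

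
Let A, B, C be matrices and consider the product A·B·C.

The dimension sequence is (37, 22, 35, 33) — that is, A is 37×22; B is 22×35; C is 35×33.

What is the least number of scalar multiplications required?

Order (A·(B·C)): (B·C): 22×35 by 35×33 → 22×33, cost 22·35·33 = 25410; (A·(B·C)): 37×22 by 22×33 → 37×33, cost 37·22·33 = 26862; cumulative 52272. Total 52272.
Order ((A·B)·C): (A·B): 37×22 by 22×35 → 37×35, cost 37·22·35 = 28490; ((A·B)·C): 37×35 by 35×33 → 37×33, cost 37·35·33 = 42735; cumulative 71225. Total 71225.
Minimum: 52272.

52272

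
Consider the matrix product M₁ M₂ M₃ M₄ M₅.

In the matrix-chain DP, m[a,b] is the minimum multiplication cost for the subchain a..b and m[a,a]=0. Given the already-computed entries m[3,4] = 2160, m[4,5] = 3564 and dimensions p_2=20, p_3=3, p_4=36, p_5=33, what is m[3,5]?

m[3,5] = min over k∈[3,4] of m[3,k]+m[k+1,5]+p_{2}·p_k·p_{5}.
k=3: 0 + 3564 + 20·3·33 = 5544; k=4: 2160 + 0 + 20·36·33 = 25920.
Minimum: 5544 at k=3.

5544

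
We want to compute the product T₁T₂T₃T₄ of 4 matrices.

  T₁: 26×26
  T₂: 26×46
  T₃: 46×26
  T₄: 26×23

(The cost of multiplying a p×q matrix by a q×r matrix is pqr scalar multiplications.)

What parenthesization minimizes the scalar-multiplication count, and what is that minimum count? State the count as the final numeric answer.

62192

Adjacent pairs: T₁T₂ = 26·26·46 = 31096; T₂T₃ = 26·46·26 = 31096; T₃T₄ = 46·26·23 = 27508.
Length 3: T₁..T₃: k=1: 0+31096+26·26·26=48672; k=2: 31096+0+26·46·26=62192 → min 48672 | T₂..T₄: k=2: 0+27508+26·46·23=55016; k=3: 31096+0+26·26·23=46644 → min 46644.
Length 4: T₁..T₄: k=1: 0+46644+26·26·23=62192; k=2: 31096+27508+26·46·23=86112; k=3: 48672+0+26·26·23=64220 → min 62192.
Optimal parenthesization: (T₁((T₂T₃)T₄)) with cost 62192.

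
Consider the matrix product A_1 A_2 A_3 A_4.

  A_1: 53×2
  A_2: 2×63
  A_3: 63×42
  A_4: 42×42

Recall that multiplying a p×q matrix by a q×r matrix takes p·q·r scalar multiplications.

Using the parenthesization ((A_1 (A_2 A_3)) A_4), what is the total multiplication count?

103236

(A_2 A_3): 2×63 by 63×42 → 2×42, cost 2·63·42 = 5292
(A_1 (A_2 A_3)): 53×2 by 2×42 → 53×42, cost 53·2·42 = 4452; cumulative 9744
((A_1 (A_2 A_3)) A_4): 53×42 by 42×42 → 53×42, cost 53·42·42 = 93492; cumulative 103236
Total: 103236 scalar multiplications.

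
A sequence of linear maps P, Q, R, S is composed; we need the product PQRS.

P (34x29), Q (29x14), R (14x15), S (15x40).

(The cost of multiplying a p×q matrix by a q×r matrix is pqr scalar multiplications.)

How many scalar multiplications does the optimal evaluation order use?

41244

Adjacent pairs: PQ = 34·29·14 = 13804; QR = 29·14·15 = 6090; RS = 14·15·40 = 8400.
Length 3: P..R: k=1: 0+6090+34·29·15=20880; k=2: 13804+0+34·14·15=20944 → min 20880 | Q..S: k=2: 0+8400+29·14·40=24640; k=3: 6090+0+29·15·40=23490 → min 23490.
Length 4: P..S: k=1: 0+23490+34·29·40=62930; k=2: 13804+8400+34·14·40=41244; k=3: 20880+0+34·15·40=41280 → min 41244.
Optimal order: ((PQ)(RS)) with cost 41244.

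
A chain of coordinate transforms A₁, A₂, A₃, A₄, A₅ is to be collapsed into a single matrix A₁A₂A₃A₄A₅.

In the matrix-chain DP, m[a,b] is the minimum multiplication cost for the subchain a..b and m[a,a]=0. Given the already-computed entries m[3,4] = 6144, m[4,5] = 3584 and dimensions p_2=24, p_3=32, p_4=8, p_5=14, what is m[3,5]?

8832

m[3,5] = min over k∈[3,4] of m[3,k]+m[k+1,5]+p_{2}·p_k·p_{5}.
k=3: 0 + 3584 + 24·32·14 = 14336; k=4: 6144 + 0 + 24·8·14 = 8832.
Minimum: 8832 at k=4.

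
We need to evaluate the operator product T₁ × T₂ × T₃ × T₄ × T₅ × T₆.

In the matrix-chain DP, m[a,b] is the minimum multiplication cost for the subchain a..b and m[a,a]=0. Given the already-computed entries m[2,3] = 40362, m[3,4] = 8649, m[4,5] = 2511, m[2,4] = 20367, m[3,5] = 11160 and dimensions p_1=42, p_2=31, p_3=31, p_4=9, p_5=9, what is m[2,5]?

22878

m[2,5] = min over k∈[2,4] of m[2,k]+m[k+1,5]+p_{1}·p_k·p_{5}.
k=2: 0 + 11160 + 42·31·9 = 22878; k=3: 40362 + 2511 + 42·31·9 = 54591; k=4: 20367 + 0 + 42·9·9 = 23769.
Minimum: 22878 at k=2.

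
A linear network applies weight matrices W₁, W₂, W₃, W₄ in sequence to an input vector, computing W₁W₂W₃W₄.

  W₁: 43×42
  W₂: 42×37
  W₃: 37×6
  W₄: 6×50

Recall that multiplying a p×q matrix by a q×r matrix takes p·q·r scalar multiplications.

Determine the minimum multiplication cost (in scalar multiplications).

Adjacent pairs: W₁W₂ = 43·42·37 = 66822; W₂W₃ = 42·37·6 = 9324; W₃W₄ = 37·6·50 = 11100.
Length 3: W₁..W₃: k=1: 0+9324+43·42·6=20160; k=2: 66822+0+43·37·6=76368 → min 20160 | W₂..W₄: k=2: 0+11100+42·37·50=88800; k=3: 9324+0+42·6·50=21924 → min 21924.
Length 4: W₁..W₄: k=1: 0+21924+43·42·50=112224; k=2: 66822+11100+43·37·50=157472; k=3: 20160+0+43·6·50=33060 → min 33060.
Optimal order: ((W₁(W₂W₃))W₄) with cost 33060.

33060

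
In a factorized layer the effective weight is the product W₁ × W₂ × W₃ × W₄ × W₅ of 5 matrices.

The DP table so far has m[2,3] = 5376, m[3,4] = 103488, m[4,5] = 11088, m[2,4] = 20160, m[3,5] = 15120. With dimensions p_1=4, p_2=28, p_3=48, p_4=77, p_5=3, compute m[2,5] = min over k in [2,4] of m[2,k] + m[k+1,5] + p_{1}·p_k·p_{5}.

15456

m[2,5] = min over k∈[2,4] of m[2,k]+m[k+1,5]+p_{1}·p_k·p_{5}.
k=2: 0 + 15120 + 4·28·3 = 15456; k=3: 5376 + 11088 + 4·48·3 = 17040; k=4: 20160 + 0 + 4·77·3 = 21084.
Minimum: 15456 at k=2.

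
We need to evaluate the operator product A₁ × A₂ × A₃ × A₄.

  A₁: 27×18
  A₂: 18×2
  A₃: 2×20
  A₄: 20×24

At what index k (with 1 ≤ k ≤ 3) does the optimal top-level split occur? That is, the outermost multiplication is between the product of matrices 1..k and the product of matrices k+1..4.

Adjacent pairs: A₁A₂ = 27·18·2 = 972; A₂A₃ = 18·2·20 = 720; A₃A₄ = 2·20·24 = 960.
Length 3: A₁..A₃: k=1: 0+720+27·18·20=10440; k=2: 972+0+27·2·20=2052 → min 2052 | A₂..A₄: k=2: 0+960+18·2·24=1824; k=3: 720+0+18·20·24=9360 → min 1824.
Top-level splits: k=1: (A₁..A₁)·(A₂..A₄) → 0+1824+27·18·24 = 13488; k=2: (A₁..A₂)·(A₃..A₄) → 972+960+27·2·24 = 3228; k=3: (A₁..A₃)·(A₄..A₄) → 2052+0+27·20·24 = 15012.
Best split is after A₂, i.e. k = 2.

2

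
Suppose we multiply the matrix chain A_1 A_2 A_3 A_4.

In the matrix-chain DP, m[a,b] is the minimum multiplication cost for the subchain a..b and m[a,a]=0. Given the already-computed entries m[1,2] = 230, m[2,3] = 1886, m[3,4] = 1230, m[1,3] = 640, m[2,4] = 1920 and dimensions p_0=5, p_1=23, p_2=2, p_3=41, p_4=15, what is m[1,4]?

1610

m[1,4] = min over k∈[1,3] of m[1,k]+m[k+1,4]+p_{0}·p_k·p_{4}.
k=1: 0 + 1920 + 5·23·15 = 3645; k=2: 230 + 1230 + 5·2·15 = 1610; k=3: 640 + 0 + 5·41·15 = 3715.
Minimum: 1610 at k=2.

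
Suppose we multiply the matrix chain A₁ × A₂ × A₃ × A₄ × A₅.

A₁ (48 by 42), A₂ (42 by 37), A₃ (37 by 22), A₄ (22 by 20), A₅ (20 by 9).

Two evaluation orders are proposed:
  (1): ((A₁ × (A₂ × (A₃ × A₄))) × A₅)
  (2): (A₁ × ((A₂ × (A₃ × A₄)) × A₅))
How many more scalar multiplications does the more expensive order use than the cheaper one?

23256

Order (1) = ((A₁ × (A₂ × (A₃ × A₄))) × A₅): (A₃ × A₄): 37×22 by 22×20 → 37×20, cost 37·22·20 = 16280; (A₂ × (A₃ × A₄)): 42×37 by 37×20 → 42×20, cost 42·37·20 = 31080; cumulative 47360; (A₁ × (A₂ × (A₃ × A₄))): 48×42 by 42×20 → 48×20, cost 48·42·20 = 40320; cumulative 87680; ((A₁ × (A₂ × (A₃ × A₄))) × A₅): 48×20 by 20×9 → 48×9, cost 48·20·9 = 8640; cumulative 96320. Total 96320.
Order (2) = (A₁ × ((A₂ × (A₃ × A₄)) × A₅)): (A₃ × A₄): 37×22 by 22×20 → 37×20, cost 37·22·20 = 16280; (A₂ × (A₃ × A₄)): 42×37 by 37×20 → 42×20, cost 42·37·20 = 31080; cumulative 47360; ((A₂ × (A₃ × A₄)) × A₅): 42×20 by 20×9 → 42×9, cost 42·20·9 = 7560; cumulative 54920; (A₁ × ((A₂ × (A₃ × A₄)) × A₅)): 48×42 by 42×9 → 48×9, cost 48·42·9 = 18144; cumulative 73064. Total 73064.
Difference: |96320 − 73064| = 23256.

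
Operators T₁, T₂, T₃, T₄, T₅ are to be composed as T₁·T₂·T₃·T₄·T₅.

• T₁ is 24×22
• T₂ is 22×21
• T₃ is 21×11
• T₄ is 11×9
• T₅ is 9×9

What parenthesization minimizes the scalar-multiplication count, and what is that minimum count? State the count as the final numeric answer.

11880

Adjacent pairs: T₁T₂ = 24·22·21 = 11088; T₂T₃ = 22·21·11 = 5082; T₃T₄ = 21·11·9 = 2079; T₄T₅ = 11·9·9 = 891.
Length 3: T₁..T₃: k=1: 0+5082+24·22·11=10890; k=2: 11088+0+24·21·11=16632 → min 10890 | T₂..T₄: k=2: 0+2079+22·21·9=6237; k=3: 5082+0+22·11·9=7260 → min 6237 | T₃..T₅: k=3: 0+891+21·11·9=2970; k=4: 2079+0+21·9·9=3780 → min 2970.
Length 4: T₁..T₄: k=1: 0+6237+24·22·9=10989; k=2: 11088+2079+24·21·9=17703; k=3: 10890+0+24·11·9=13266 → min 10989 | T₂..T₅: k=2: 0+2970+22·21·9=7128; k=3: 5082+891+22·11·9=8151; k=4: 6237+0+22·9·9=8019 → min 7128.
Length 5: T₁..T₅: k=1: 0+7128+24·22·9=11880; k=2: 11088+2970+24·21·9=18594; k=3: 10890+891+24·11·9=14157; k=4: 10989+0+24·9·9=12933 → min 11880.
Optimal parenthesization: (T₁·(T₂·(T₃·(T₄·T₅)))) with cost 11880.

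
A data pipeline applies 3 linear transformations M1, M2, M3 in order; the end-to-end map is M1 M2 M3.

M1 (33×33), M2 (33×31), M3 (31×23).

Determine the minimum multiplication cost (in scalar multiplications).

Order (M1 (M2 M3)): (M2 M3): 33×31 by 31×23 → 33×23, cost 33·31·23 = 23529; (M1 (M2 M3)): 33×33 by 33×23 → 33×23, cost 33·33·23 = 25047; cumulative 48576. Total 48576.
Order ((M1 M2) M3): (M1 M2): 33×33 by 33×31 → 33×31, cost 33·33·31 = 33759; ((M1 M2) M3): 33×31 by 31×23 → 33×23, cost 33·31·23 = 23529; cumulative 57288. Total 57288.
Minimum: 48576.

48576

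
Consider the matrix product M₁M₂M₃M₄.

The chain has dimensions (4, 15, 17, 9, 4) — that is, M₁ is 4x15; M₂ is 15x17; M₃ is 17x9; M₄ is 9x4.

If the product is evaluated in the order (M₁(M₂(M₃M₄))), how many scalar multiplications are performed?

(M₃M₄): 17×9 by 9×4 → 17×4, cost 17·9·4 = 612
(M₂(M₃M₄)): 15×17 by 17×4 → 15×4, cost 15·17·4 = 1020; cumulative 1632
(M₁(M₂(M₃M₄))): 4×15 by 15×4 → 4×4, cost 4·15·4 = 240; cumulative 1872
Total: 1872 scalar multiplications.

1872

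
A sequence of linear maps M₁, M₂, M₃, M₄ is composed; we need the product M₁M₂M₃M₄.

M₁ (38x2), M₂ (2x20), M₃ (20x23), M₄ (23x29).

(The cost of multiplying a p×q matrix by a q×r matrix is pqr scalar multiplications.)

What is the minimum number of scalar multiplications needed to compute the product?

4458

Adjacent pairs: M₁M₂ = 38·2·20 = 1520; M₂M₃ = 2·20·23 = 920; M₃M₄ = 20·23·29 = 13340.
Length 3: M₁..M₃: k=1: 0+920+38·2·23=2668; k=2: 1520+0+38·20·23=19000 → min 2668 | M₂..M₄: k=2: 0+13340+2·20·29=14500; k=3: 920+0+2·23·29=2254 → min 2254.
Length 4: M₁..M₄: k=1: 0+2254+38·2·29=4458; k=2: 1520+13340+38·20·29=36900; k=3: 2668+0+38·23·29=28014 → min 4458.
Optimal order: (M₁((M₂M₃)M₄)) with cost 4458.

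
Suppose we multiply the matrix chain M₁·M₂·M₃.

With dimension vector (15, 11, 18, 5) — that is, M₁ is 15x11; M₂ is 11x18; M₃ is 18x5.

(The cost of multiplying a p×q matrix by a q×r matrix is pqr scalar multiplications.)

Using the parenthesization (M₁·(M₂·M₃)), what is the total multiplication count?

1815

(M₂·M₃): 11×18 by 18×5 → 11×5, cost 11·18·5 = 990
(M₁·(M₂·M₃)): 15×11 by 11×5 → 15×5, cost 15·11·5 = 825; cumulative 1815
Total: 1815 scalar multiplications.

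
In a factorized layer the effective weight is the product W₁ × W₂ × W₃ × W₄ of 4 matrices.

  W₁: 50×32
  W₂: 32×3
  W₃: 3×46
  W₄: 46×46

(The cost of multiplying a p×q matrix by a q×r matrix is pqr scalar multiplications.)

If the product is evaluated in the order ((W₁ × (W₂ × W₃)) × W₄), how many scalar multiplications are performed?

(W₂ × W₃): 32×3 by 3×46 → 32×46, cost 32·3·46 = 4416
(W₁ × (W₂ × W₃)): 50×32 by 32×46 → 50×46, cost 50·32·46 = 73600; cumulative 78016
((W₁ × (W₂ × W₃)) × W₄): 50×46 by 46×46 → 50×46, cost 50·46·46 = 105800; cumulative 183816
Total: 183816 scalar multiplications.

183816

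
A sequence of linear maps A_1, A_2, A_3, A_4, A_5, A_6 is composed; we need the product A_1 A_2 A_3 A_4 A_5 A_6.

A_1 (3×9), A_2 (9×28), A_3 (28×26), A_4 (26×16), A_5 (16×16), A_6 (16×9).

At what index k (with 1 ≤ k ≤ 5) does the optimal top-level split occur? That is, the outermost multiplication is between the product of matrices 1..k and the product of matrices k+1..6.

Adjacent pairs: A_1A_2 = 3·9·28 = 756; A_2A_3 = 9·28·26 = 6552; A_3A_4 = 28·26·16 = 11648; A_4A_5 = 26·16·16 = 6656; A_5A_6 = 16·16·9 = 2304.
Length 3: A_1..A_3: k=1: 0+6552+3·9·26=7254; k=2: 756+0+3·28·26=2940 → min 2940 | A_2..A_4: k=2: 0+11648+9·28·16=15680; k=3: 6552+0+9·26·16=10296 → min 10296 | A_3..A_5: k=3: 0+6656+28·26·16=18304; k=4: 11648+0+28·16·16=18816 → min 18304 | A_4..A_6: k=4: 0+2304+26·16·9=6048; k=5: 6656+0+26·16·9=10400 → min 6048.
Length 4: A_1..A_4: k=1: 0+10296+3·9·16=10728; k=2: 756+11648+3·28·16=13748; k=3: 2940+0+3·26·16=4188 → min 4188 | A_2..A_5: k=2: 0+18304+9·28·16=22336; k=3: 6552+6656+9·26·16=16952; k=4: 10296+0+9·16·16=12600 → min 12600 | A_3..A_6: k=3: 0+6048+28·26·9=12600; k=4: 11648+2304+28·16·9=17984; k=5: 18304+0+28·16·9=22336 → min 12600.
Length 5: A_1..A_5: k=1: 0+12600+3·9·16=13032; k=2: 756+18304+3·28·16=20404; k=3: 2940+6656+3·26·16=10844; k=4: 4188+0+3·16·16=4956 → min 4956 | A_2..A_6: k=2: 0+12600+9·28·9=14868; k=3: 6552+6048+9·26·9=14706; k=4: 10296+2304+9·16·9=13896; k=5: 12600+0+9·16·9=13896 → min 13896.
Top-level splits: k=1: (A_1..A_1)·(A_2..A_6) → 0+13896+3·9·9 = 14139; k=2: (A_1..A_2)·(A_3..A_6) → 756+12600+3·28·9 = 14112; k=3: (A_1..A_3)·(A_4..A_6) → 2940+6048+3·26·9 = 9690; k=4: (A_1..A_4)·(A_5..A_6) → 4188+2304+3·16·9 = 6924; k=5: (A_1..A_5)·(A_6..A_6) → 4956+0+3·16·9 = 5388.
Best split is after A_5, i.e. k = 5.

5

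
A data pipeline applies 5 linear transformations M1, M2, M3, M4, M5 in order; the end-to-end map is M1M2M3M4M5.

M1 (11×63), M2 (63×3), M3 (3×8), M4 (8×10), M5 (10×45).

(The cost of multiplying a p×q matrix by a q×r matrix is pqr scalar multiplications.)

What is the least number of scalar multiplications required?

5154

Adjacent pairs: M1M2 = 11·63·3 = 2079; M2M3 = 63·3·8 = 1512; M3M4 = 3·8·10 = 240; M4M5 = 8·10·45 = 3600.
Length 3: M1..M3: k=1: 0+1512+11·63·8=7056; k=2: 2079+0+11·3·8=2343 → min 2343 | M2..M4: k=2: 0+240+63·3·10=2130; k=3: 1512+0+63·8·10=6552 → min 2130 | M3..M5: k=3: 0+3600+3·8·45=4680; k=4: 240+0+3·10·45=1590 → min 1590.
Length 4: M1..M4: k=1: 0+2130+11·63·10=9060; k=2: 2079+240+11·3·10=2649; k=3: 2343+0+11·8·10=3223 → min 2649 | M2..M5: k=2: 0+1590+63·3·45=10095; k=3: 1512+3600+63·8·45=27792; k=4: 2130+0+63·10·45=30480 → min 10095.
Length 5: M1..M5: k=1: 0+10095+11·63·45=41280; k=2: 2079+1590+11·3·45=5154; k=3: 2343+3600+11·8·45=9903; k=4: 2649+0+11·10·45=7599 → min 5154.
Optimal order: ((M1M2)((M3M4)M5)) with cost 5154.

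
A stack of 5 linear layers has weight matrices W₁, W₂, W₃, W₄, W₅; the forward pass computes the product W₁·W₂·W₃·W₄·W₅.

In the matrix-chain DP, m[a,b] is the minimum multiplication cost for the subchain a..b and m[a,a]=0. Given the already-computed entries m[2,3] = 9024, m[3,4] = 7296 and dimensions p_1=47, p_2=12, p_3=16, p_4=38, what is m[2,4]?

28728

m[2,4] = min over k∈[2,3] of m[2,k]+m[k+1,4]+p_{1}·p_k·p_{4}.
k=2: 0 + 7296 + 47·12·38 = 28728; k=3: 9024 + 0 + 47·16·38 = 37600.
Minimum: 28728 at k=2.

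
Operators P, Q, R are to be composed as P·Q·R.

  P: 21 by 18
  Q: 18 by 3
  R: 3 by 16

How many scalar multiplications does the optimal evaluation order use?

2142

Order (P·(Q·R)): (Q·R): 18×3 by 3×16 → 18×16, cost 18·3·16 = 864; (P·(Q·R)): 21×18 by 18×16 → 21×16, cost 21·18·16 = 6048; cumulative 6912. Total 6912.
Order ((P·Q)·R): (P·Q): 21×18 by 18×3 → 21×3, cost 21·18·3 = 1134; ((P·Q)·R): 21×3 by 3×16 → 21×16, cost 21·3·16 = 1008; cumulative 2142. Total 2142.
Minimum: 2142.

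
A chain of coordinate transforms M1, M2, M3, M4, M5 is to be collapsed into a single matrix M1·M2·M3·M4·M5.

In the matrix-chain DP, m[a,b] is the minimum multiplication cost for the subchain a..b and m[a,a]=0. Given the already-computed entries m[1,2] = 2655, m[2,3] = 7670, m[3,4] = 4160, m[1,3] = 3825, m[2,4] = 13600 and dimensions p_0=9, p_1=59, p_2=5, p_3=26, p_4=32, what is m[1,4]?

8255

m[1,4] = min over k∈[1,3] of m[1,k]+m[k+1,4]+p_{0}·p_k·p_{4}.
k=1: 0 + 13600 + 9·59·32 = 30592; k=2: 2655 + 4160 + 9·5·32 = 8255; k=3: 3825 + 0 + 9·26·32 = 11313.
Minimum: 8255 at k=2.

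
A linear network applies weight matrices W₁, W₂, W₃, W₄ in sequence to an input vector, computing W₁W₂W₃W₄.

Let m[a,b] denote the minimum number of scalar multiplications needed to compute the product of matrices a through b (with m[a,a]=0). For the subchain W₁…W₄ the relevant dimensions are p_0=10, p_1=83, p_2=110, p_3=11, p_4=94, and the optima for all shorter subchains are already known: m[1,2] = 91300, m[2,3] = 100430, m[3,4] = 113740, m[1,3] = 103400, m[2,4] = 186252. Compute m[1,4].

113740

m[1,4] = min over k∈[1,3] of m[1,k]+m[k+1,4]+p_{0}·p_k·p_{4}.
k=1: 0 + 186252 + 10·83·94 = 264272; k=2: 91300 + 113740 + 10·110·94 = 308440; k=3: 103400 + 0 + 10·11·94 = 113740.
Minimum: 113740 at k=3.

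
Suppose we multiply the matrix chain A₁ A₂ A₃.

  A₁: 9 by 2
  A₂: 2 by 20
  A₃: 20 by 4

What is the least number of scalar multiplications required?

232

Order (A₁ (A₂ A₃)): (A₂ A₃): 2×20 by 20×4 → 2×4, cost 2·20·4 = 160; (A₁ (A₂ A₃)): 9×2 by 2×4 → 9×4, cost 9·2·4 = 72; cumulative 232. Total 232.
Order ((A₁ A₂) A₃): (A₁ A₂): 9×2 by 2×20 → 9×20, cost 9·2·20 = 360; ((A₁ A₂) A₃): 9×20 by 20×4 → 9×4, cost 9·20·4 = 720; cumulative 1080. Total 1080.
Minimum: 232.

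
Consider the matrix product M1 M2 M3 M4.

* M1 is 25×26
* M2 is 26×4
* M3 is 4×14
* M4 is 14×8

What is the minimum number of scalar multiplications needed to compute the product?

Adjacent pairs: M1M2 = 25·26·4 = 2600; M2M3 = 26·4·14 = 1456; M3M4 = 4·14·8 = 448.
Length 3: M1..M3: k=1: 0+1456+25·26·14=10556; k=2: 2600+0+25·4·14=4000 → min 4000 | M2..M4: k=2: 0+448+26·4·8=1280; k=3: 1456+0+26·14·8=4368 → min 1280.
Length 4: M1..M4: k=1: 0+1280+25·26·8=6480; k=2: 2600+448+25·4·8=3848; k=3: 4000+0+25·14·8=6800 → min 3848.
Optimal order: ((M1 M2) (M3 M4)) with cost 3848.

3848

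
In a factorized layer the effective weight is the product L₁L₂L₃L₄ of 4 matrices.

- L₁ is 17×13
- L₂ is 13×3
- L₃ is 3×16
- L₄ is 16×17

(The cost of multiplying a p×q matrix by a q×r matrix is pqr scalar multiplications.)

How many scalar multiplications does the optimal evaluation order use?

2346

Adjacent pairs: L₁L₂ = 17·13·3 = 663; L₂L₃ = 13·3·16 = 624; L₃L₄ = 3·16·17 = 816.
Length 3: L₁..L₃: k=1: 0+624+17·13·16=4160; k=2: 663+0+17·3·16=1479 → min 1479 | L₂..L₄: k=2: 0+816+13·3·17=1479; k=3: 624+0+13·16·17=4160 → min 1479.
Length 4: L₁..L₄: k=1: 0+1479+17·13·17=5236; k=2: 663+816+17·3·17=2346; k=3: 1479+0+17·16·17=6103 → min 2346.
Optimal order: ((L₁L₂)(L₃L₄)) with cost 2346.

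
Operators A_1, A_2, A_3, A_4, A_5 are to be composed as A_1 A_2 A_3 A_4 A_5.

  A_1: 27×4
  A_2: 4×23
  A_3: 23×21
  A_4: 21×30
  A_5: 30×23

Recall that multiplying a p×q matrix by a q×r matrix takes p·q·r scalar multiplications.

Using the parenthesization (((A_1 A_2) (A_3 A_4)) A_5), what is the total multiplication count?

54234

(A_1 A_2): 27×4 by 4×23 → 27×23, cost 27·4·23 = 2484
(A_3 A_4): 23×21 by 21×30 → 23×30, cost 23·21·30 = 14490
((A_1 A_2) (A_3 A_4)): 27×23 by 23×30 → 27×30, cost 27·23·30 = 18630; cumulative 35604
(((A_1 A_2) (A_3 A_4)) A_5): 27×30 by 30×23 → 27×23, cost 27·30·23 = 18630; cumulative 54234
Total: 54234 scalar multiplications.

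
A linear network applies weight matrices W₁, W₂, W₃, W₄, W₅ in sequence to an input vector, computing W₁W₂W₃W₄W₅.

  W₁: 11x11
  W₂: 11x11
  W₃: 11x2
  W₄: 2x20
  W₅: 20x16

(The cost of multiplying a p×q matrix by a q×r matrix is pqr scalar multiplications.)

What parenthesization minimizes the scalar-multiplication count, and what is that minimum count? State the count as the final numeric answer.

Adjacent pairs: W₁W₂ = 11·11·11 = 1331; W₂W₃ = 11·11·2 = 242; W₃W₄ = 11·2·20 = 440; W₄W₅ = 2·20·16 = 640.
Length 3: W₁..W₃: k=1: 0+242+11·11·2=484; k=2: 1331+0+11·11·2=1573 → min 484 | W₂..W₄: k=2: 0+440+11·11·20=2860; k=3: 242+0+11·2·20=682 → min 682 | W₃..W₅: k=3: 0+640+11·2·16=992; k=4: 440+0+11·20·16=3960 → min 992.
Length 4: W₁..W₄: k=1: 0+682+11·11·20=3102; k=2: 1331+440+11·11·20=4191; k=3: 484+0+11·2·20=924 → min 924 | W₂..W₅: k=2: 0+992+11·11·16=2928; k=3: 242+640+11·2·16=1234; k=4: 682+0+11·20·16=4202 → min 1234.
Length 5: W₁..W₅: k=1: 0+1234+11·11·16=3170; k=2: 1331+992+11·11·16=4259; k=3: 484+640+11·2·16=1476; k=4: 924+0+11·20·16=4444 → min 1476.
Optimal parenthesization: ((W₁(W₂W₃))(W₄W₅)) with cost 1476.

1476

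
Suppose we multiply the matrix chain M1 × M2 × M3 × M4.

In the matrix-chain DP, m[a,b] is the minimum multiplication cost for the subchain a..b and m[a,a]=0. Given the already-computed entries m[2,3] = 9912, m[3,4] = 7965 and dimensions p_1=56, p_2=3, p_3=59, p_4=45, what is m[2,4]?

m[2,4] = min over k∈[2,3] of m[2,k]+m[k+1,4]+p_{1}·p_k·p_{4}.
k=2: 0 + 7965 + 56·3·45 = 15525; k=3: 9912 + 0 + 56·59·45 = 158592.
Minimum: 15525 at k=2.

15525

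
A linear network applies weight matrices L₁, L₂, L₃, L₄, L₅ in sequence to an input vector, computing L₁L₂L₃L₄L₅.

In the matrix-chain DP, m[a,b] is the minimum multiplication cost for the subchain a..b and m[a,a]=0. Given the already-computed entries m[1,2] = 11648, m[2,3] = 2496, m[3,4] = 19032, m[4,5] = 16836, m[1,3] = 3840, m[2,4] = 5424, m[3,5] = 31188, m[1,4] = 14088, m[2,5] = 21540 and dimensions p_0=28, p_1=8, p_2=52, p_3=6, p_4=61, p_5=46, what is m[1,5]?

m[1,5] = min over k∈[1,4] of m[1,k]+m[k+1,5]+p_{0}·p_k·p_{5}.
k=1: 0 + 21540 + 28·8·46 = 31844; k=2: 11648 + 31188 + 28·52·46 = 109812; k=3: 3840 + 16836 + 28·6·46 = 28404; k=4: 14088 + 0 + 28·61·46 = 92656.
Minimum: 28404 at k=3.

28404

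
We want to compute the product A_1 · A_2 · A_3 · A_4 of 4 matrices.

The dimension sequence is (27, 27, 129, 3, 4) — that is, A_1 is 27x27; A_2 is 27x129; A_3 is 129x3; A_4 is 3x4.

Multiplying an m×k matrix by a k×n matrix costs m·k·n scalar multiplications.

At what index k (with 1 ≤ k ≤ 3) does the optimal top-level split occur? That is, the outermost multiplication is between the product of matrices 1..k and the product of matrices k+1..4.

Adjacent pairs: A_1A_2 = 27·27·129 = 94041; A_2A_3 = 27·129·3 = 10449; A_3A_4 = 129·3·4 = 1548.
Length 3: A_1..A_3: k=1: 0+10449+27·27·3=12636; k=2: 94041+0+27·129·3=104490 → min 12636 | A_2..A_4: k=2: 0+1548+27·129·4=15480; k=3: 10449+0+27·3·4=10773 → min 10773.
Top-level splits: k=1: (A_1..A_1)·(A_2..A_4) → 0+10773+27·27·4 = 13689; k=2: (A_1..A_2)·(A_3..A_4) → 94041+1548+27·129·4 = 109521; k=3: (A_1..A_3)·(A_4..A_4) → 12636+0+27·3·4 = 12960.
Best split is after A_3, i.e. k = 3.

3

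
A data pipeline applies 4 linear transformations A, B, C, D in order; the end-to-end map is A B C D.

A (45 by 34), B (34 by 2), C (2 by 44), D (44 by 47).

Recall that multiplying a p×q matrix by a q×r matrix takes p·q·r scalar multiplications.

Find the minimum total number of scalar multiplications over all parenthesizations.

11426

Adjacent pairs: AB = 45·34·2 = 3060; BC = 34·2·44 = 2992; CD = 2·44·47 = 4136.
Length 3: A..C: k=1: 0+2992+45·34·44=70312; k=2: 3060+0+45·2·44=7020 → min 7020 | B..D: k=2: 0+4136+34·2·47=7332; k=3: 2992+0+34·44·47=73304 → min 7332.
Length 4: A..D: k=1: 0+7332+45·34·47=79242; k=2: 3060+4136+45·2·47=11426; k=3: 7020+0+45·44·47=100080 → min 11426.
Optimal order: ((A B) (C D)) with cost 11426.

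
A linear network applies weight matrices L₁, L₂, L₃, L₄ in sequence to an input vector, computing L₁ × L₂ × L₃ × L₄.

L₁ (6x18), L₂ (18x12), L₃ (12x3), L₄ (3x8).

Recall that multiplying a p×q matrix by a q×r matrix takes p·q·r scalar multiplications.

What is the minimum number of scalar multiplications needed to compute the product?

Adjacent pairs: L₁L₂ = 6·18·12 = 1296; L₂L₃ = 18·12·3 = 648; L₃L₄ = 12·3·8 = 288.
Length 3: L₁..L₃: k=1: 0+648+6·18·3=972; k=2: 1296+0+6·12·3=1512 → min 972 | L₂..L₄: k=2: 0+288+18·12·8=2016; k=3: 648+0+18·3·8=1080 → min 1080.
Length 4: L₁..L₄: k=1: 0+1080+6·18·8=1944; k=2: 1296+288+6·12·8=2160; k=3: 972+0+6·3·8=1116 → min 1116.
Optimal order: ((L₁ × (L₂ × L₃)) × L₄) with cost 1116.

1116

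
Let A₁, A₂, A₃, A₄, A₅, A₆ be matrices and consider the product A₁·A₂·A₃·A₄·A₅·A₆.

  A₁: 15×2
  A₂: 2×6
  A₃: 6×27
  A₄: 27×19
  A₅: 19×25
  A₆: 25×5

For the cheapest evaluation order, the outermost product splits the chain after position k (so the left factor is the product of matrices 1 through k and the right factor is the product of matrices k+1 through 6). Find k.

Adjacent pairs: A₁A₂ = 15·2·6 = 180; A₂A₃ = 2·6·27 = 324; A₃A₄ = 6·27·19 = 3078; A₄A₅ = 27·19·25 = 12825; A₅A₆ = 19·25·5 = 2375.
Length 3: A₁..A₃: k=1: 0+324+15·2·27=1134; k=2: 180+0+15·6·27=2610 → min 1134 | A₂..A₄: k=2: 0+3078+2·6·19=3306; k=3: 324+0+2·27·19=1350 → min 1350 | A₃..A₅: k=3: 0+12825+6·27·25=16875; k=4: 3078+0+6·19·25=5928 → min 5928 | A₄..A₆: k=4: 0+2375+27·19·5=4940; k=5: 12825+0+27·25·5=16200 → min 4940.
Length 4: A₁..A₄: k=1: 0+1350+15·2·19=1920; k=2: 180+3078+15·6·19=4968; k=3: 1134+0+15·27·19=8829 → min 1920 | A₂..A₅: k=2: 0+5928+2·6·25=6228; k=3: 324+12825+2·27·25=14499; k=4: 1350+0+2·19·25=2300 → min 2300 | A₃..A₆: k=3: 0+4940+6·27·5=5750; k=4: 3078+2375+6·19·5=6023; k=5: 5928+0+6·25·5=6678 → min 5750.
Length 5: A₁..A₅: k=1: 0+2300+15·2·25=3050; k=2: 180+5928+15·6·25=8358; k=3: 1134+12825+15·27·25=24084; k=4: 1920+0+15·19·25=9045 → min 3050 | A₂..A₆: k=2: 0+5750+2·6·5=5810; k=3: 324+4940+2·27·5=5534; k=4: 1350+2375+2·19·5=3915; k=5: 2300+0+2·25·5=2550 → min 2550.
Top-level splits: k=1: (A₁..A₁)·(A₂..A₆) → 0+2550+15·2·5 = 2700; k=2: (A₁..A₂)·(A₃..A₆) → 180+5750+15·6·5 = 6380; k=3: (A₁..A₃)·(A₄..A₆) → 1134+4940+15·27·5 = 8099; k=4: (A₁..A₄)·(A₅..A₆) → 1920+2375+15·19·5 = 5720; k=5: (A₁..A₅)·(A₆..A₆) → 3050+0+15·25·5 = 4925.
Best split is after A₁, i.e. k = 1.

1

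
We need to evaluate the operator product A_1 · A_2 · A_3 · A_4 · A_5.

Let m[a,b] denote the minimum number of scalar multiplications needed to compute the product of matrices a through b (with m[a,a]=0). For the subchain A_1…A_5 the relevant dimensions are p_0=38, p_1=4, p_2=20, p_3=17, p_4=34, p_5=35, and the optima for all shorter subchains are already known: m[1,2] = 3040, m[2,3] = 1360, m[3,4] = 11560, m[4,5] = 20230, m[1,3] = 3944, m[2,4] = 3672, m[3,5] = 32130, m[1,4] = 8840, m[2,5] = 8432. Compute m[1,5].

m[1,5] = min over k∈[1,4] of m[1,k]+m[k+1,5]+p_{0}·p_k·p_{5}.
k=1: 0 + 8432 + 38·4·35 = 13752; k=2: 3040 + 32130 + 38·20·35 = 61770; k=3: 3944 + 20230 + 38·17·35 = 46784; k=4: 8840 + 0 + 38·34·35 = 54060.
Minimum: 13752 at k=1.

13752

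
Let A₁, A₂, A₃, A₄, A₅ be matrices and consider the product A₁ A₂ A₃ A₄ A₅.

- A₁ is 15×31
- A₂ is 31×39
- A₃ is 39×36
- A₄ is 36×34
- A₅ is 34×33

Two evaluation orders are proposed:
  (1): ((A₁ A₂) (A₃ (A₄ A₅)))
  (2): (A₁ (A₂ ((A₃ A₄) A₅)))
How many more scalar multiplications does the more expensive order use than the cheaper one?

Order (1) = ((A₁ A₂) (A₃ (A₄ A₅))): (A₁ A₂): 15×31 by 31×39 → 15×39, cost 15·31·39 = 18135; (A₄ A₅): 36×34 by 34×33 → 36×33, cost 36·34·33 = 40392; (A₃ (A₄ A₅)): 39×36 by 36×33 → 39×33, cost 39·36·33 = 46332; cumulative 86724; ((A₁ A₂) (A₃ (A₄ A₅))): 15×39 by 39×33 → 15×33, cost 15·39·33 = 19305; cumulative 124164. Total 124164.
Order (2) = (A₁ (A₂ ((A₃ A₄) A₅))): (A₃ A₄): 39×36 by 36×34 → 39×34, cost 39·36·34 = 47736; ((A₃ A₄) A₅): 39×34 by 34×33 → 39×33, cost 39·34·33 = 43758; cumulative 91494; (A₂ ((A₃ A₄) A₅)): 31×39 by 39×33 → 31×33, cost 31·39·33 = 39897; cumulative 131391; (A₁ (A₂ ((A₃ A₄) A₅))): 15×31 by 31×33 → 15×33, cost 15·31·33 = 15345; cumulative 146736. Total 146736.
Difference: |124164 − 146736| = 22572.

22572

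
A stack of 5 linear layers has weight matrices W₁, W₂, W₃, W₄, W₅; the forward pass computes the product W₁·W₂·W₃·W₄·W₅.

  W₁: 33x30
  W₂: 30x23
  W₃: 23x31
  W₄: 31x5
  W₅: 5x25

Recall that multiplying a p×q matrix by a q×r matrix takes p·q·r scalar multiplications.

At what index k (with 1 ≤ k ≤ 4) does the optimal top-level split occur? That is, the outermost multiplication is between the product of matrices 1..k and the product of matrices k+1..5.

Adjacent pairs: W₁W₂ = 33·30·23 = 22770; W₂W₃ = 30·23·31 = 21390; W₃W₄ = 23·31·5 = 3565; W₄W₅ = 31·5·25 = 3875.
Length 3: W₁..W₃: k=1: 0+21390+33·30·31=52080; k=2: 22770+0+33·23·31=46299 → min 46299 | W₂..W₄: k=2: 0+3565+30·23·5=7015; k=3: 21390+0+30·31·5=26040 → min 7015 | W₃..W₅: k=3: 0+3875+23·31·25=21700; k=4: 3565+0+23·5·25=6440 → min 6440.
Length 4: W₁..W₄: k=1: 0+7015+33·30·5=11965; k=2: 22770+3565+33·23·5=30130; k=3: 46299+0+33·31·5=51414 → min 11965 | W₂..W₅: k=2: 0+6440+30·23·25=23690; k=3: 21390+3875+30·31·25=48515; k=4: 7015+0+30·5·25=10765 → min 10765.
Top-level splits: k=1: (W₁..W₁)·(W₂..W₅) → 0+10765+33·30·25 = 35515; k=2: (W₁..W₂)·(W₃..W₅) → 22770+6440+33·23·25 = 48185; k=3: (W₁..W₃)·(W₄..W₅) → 46299+3875+33·31·25 = 75749; k=4: (W₁..W₄)·(W₅..W₅) → 11965+0+33·5·25 = 16090.
Best split is after W₄, i.e. k = 4.

4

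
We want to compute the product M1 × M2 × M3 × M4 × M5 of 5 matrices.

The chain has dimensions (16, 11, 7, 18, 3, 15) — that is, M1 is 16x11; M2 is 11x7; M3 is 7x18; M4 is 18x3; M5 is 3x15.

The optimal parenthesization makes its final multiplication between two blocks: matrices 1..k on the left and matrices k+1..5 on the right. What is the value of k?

Adjacent pairs: M1M2 = 16·11·7 = 1232; M2M3 = 11·7·18 = 1386; M3M4 = 7·18·3 = 378; M4M5 = 18·3·15 = 810.
Length 3: M1..M3: k=1: 0+1386+16·11·18=4554; k=2: 1232+0+16·7·18=3248 → min 3248 | M2..M4: k=2: 0+378+11·7·3=609; k=3: 1386+0+11·18·3=1980 → min 609 | M3..M5: k=3: 0+810+7·18·15=2700; k=4: 378+0+7·3·15=693 → min 693.
Length 4: M1..M4: k=1: 0+609+16·11·3=1137; k=2: 1232+378+16·7·3=1946; k=3: 3248+0+16·18·3=4112 → min 1137 | M2..M5: k=2: 0+693+11·7·15=1848; k=3: 1386+810+11·18·15=5166; k=4: 609+0+11·3·15=1104 → min 1104.
Top-level splits: k=1: (M1..M1)·(M2..M5) → 0+1104+16·11·15 = 3744; k=2: (M1..M2)·(M3..M5) → 1232+693+16·7·15 = 3605; k=3: (M1..M3)·(M4..M5) → 3248+810+16·18·15 = 8378; k=4: (M1..M4)·(M5..M5) → 1137+0+16·3·15 = 1857.
Best split is after M4, i.e. k = 4.

4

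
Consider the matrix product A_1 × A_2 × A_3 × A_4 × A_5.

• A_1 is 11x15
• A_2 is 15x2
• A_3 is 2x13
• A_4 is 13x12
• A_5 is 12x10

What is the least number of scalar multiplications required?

Adjacent pairs: A_1A_2 = 11·15·2 = 330; A_2A_3 = 15·2·13 = 390; A_3A_4 = 2·13·12 = 312; A_4A_5 = 13·12·10 = 1560.
Length 3: A_1..A_3: k=1: 0+390+11·15·13=2535; k=2: 330+0+11·2·13=616 → min 616 | A_2..A_4: k=2: 0+312+15·2·12=672; k=3: 390+0+15·13·12=2730 → min 672 | A_3..A_5: k=3: 0+1560+2·13·10=1820; k=4: 312+0+2·12·10=552 → min 552.
Length 4: A_1..A_4: k=1: 0+672+11·15·12=2652; k=2: 330+312+11·2·12=906; k=3: 616+0+11·13·12=2332 → min 906 | A_2..A_5: k=2: 0+552+15·2·10=852; k=3: 390+1560+15·13·10=3900; k=4: 672+0+15·12·10=2472 → min 852.
Length 5: A_1..A_5: k=1: 0+852+11·15·10=2502; k=2: 330+552+11·2·10=1102; k=3: 616+1560+11·13·10=3606; k=4: 906+0+11·12·10=2226 → min 1102.
Optimal order: ((A_1 × A_2) × ((A_3 × A_4) × A_5)) with cost 1102.

1102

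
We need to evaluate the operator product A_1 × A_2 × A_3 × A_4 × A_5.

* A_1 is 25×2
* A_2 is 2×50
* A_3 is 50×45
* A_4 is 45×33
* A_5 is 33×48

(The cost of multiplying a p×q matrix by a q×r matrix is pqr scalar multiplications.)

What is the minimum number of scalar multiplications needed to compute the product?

Adjacent pairs: A_1A_2 = 25·2·50 = 2500; A_2A_3 = 2·50·45 = 4500; A_3A_4 = 50·45·33 = 74250; A_4A_5 = 45·33·48 = 71280.
Length 3: A_1..A_3: k=1: 0+4500+25·2·45=6750; k=2: 2500+0+25·50·45=58750 → min 6750 | A_2..A_4: k=2: 0+74250+2·50·33=77550; k=3: 4500+0+2·45·33=7470 → min 7470 | A_3..A_5: k=3: 0+71280+50·45·48=179280; k=4: 74250+0+50·33·48=153450 → min 153450.
Length 4: A_1..A_4: k=1: 0+7470+25·2·33=9120; k=2: 2500+74250+25·50·33=118000; k=3: 6750+0+25·45·33=43875 → min 9120 | A_2..A_5: k=2: 0+153450+2·50·48=158250; k=3: 4500+71280+2·45·48=80100; k=4: 7470+0+2·33·48=10638 → min 10638.
Length 5: A_1..A_5: k=1: 0+10638+25·2·48=13038; k=2: 2500+153450+25·50·48=215950; k=3: 6750+71280+25·45·48=132030; k=4: 9120+0+25·33·48=48720 → min 13038.
Optimal order: (A_1 × (((A_2 × A_3) × A_4) × A_5)) with cost 13038.

13038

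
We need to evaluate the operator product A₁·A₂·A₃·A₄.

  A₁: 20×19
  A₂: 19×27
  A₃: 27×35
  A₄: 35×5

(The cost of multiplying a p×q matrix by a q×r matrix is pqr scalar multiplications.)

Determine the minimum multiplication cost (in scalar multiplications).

9190

Adjacent pairs: A₁A₂ = 20·19·27 = 10260; A₂A₃ = 19·27·35 = 17955; A₃A₄ = 27·35·5 = 4725.
Length 3: A₁..A₃: k=1: 0+17955+20·19·35=31255; k=2: 10260+0+20·27·35=29160 → min 29160 | A₂..A₄: k=2: 0+4725+19·27·5=7290; k=3: 17955+0+19·35·5=21280 → min 7290.
Length 4: A₁..A₄: k=1: 0+7290+20·19·5=9190; k=2: 10260+4725+20·27·5=17685; k=3: 29160+0+20·35·5=32660 → min 9190.
Optimal order: (A₁·(A₂·(A₃·A₄))) with cost 9190.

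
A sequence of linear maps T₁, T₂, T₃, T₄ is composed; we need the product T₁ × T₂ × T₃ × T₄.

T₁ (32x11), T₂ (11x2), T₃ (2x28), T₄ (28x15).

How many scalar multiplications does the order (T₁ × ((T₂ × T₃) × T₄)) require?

(T₂ × T₃): 11×2 by 2×28 → 11×28, cost 11·2·28 = 616
((T₂ × T₃) × T₄): 11×28 by 28×15 → 11×15, cost 11·28·15 = 4620; cumulative 5236
(T₁ × ((T₂ × T₃) × T₄)): 32×11 by 11×15 → 32×15, cost 32·11·15 = 5280; cumulative 10516
Total: 10516 scalar multiplications.

10516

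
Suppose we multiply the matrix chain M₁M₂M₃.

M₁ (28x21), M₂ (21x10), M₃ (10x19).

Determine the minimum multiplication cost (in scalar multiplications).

Order (M₁(M₂M₃)): (M₂M₃): 21×10 by 10×19 → 21×19, cost 21·10·19 = 3990; (M₁(M₂M₃)): 28×21 by 21×19 → 28×19, cost 28·21·19 = 11172; cumulative 15162. Total 15162.
Order ((M₁M₂)M₃): (M₁M₂): 28×21 by 21×10 → 28×10, cost 28·21·10 = 5880; ((M₁M₂)M₃): 28×10 by 10×19 → 28×19, cost 28·10·19 = 5320; cumulative 11200. Total 11200.
Minimum: 11200.

11200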